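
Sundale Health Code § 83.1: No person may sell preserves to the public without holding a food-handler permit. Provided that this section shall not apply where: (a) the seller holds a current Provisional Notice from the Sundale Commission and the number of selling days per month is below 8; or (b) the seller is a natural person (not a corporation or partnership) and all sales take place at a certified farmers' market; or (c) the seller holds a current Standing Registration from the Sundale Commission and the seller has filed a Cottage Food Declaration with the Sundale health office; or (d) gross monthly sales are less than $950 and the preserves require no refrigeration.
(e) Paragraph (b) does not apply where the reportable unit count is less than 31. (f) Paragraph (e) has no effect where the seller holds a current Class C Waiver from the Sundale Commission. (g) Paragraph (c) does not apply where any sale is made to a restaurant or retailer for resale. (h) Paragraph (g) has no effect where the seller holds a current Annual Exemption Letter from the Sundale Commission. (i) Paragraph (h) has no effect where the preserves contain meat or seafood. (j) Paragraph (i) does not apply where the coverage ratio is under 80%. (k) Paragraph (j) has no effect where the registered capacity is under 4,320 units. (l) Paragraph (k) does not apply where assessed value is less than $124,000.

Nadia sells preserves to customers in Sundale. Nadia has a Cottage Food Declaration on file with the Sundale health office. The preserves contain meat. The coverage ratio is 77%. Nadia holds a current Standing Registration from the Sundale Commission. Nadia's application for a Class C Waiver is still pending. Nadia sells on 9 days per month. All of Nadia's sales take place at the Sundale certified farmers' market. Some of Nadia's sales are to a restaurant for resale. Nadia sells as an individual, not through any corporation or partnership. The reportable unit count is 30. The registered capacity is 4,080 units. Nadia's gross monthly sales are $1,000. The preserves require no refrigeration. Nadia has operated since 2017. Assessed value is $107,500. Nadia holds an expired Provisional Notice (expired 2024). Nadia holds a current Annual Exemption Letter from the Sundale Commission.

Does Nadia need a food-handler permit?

Exception (a) does not apply: no current Provisional Notice is held.
Exception (b)'s conditions are all satisfied: the seller is a natural person; all sales are at a certified farmers' market. However, paragraphs (e)–(f) must be considered: (e) operates against (b): the reportable unit count is 30, less than the 31 limit. (f) is not triggered (the Class C Waiver is not current), so (e) stands. So (b) is unavailable.
All of (c)'s requirements are met (a current Standing Registration is held; a Cottage Food Declaration is on file). Under paragraphs (g)–(l): (g) applies (some sales are to a restaurant for resale), but is overridden by (h): (h) operates against (g): a current Annual Exemption Letter is held. (i) would limit (h) — the preserves contain meat — but (j) sets (i) aside: (j) is engaged — the coverage ratio is 77%, under the 80% limit. (k) would limit (j) — the registered capacity is 4,080 units, under the 4,320 units limit — but (l) sets (k) aside: (l) is triggered — assessed value is $107,500, less than the $124,000 limit. Exception (c) stands.
Exception (d) fails — gross monthly sales are $1,000, not less than $950.

No — exception (c) applies; Nadia is not required to hold a food-handler permit.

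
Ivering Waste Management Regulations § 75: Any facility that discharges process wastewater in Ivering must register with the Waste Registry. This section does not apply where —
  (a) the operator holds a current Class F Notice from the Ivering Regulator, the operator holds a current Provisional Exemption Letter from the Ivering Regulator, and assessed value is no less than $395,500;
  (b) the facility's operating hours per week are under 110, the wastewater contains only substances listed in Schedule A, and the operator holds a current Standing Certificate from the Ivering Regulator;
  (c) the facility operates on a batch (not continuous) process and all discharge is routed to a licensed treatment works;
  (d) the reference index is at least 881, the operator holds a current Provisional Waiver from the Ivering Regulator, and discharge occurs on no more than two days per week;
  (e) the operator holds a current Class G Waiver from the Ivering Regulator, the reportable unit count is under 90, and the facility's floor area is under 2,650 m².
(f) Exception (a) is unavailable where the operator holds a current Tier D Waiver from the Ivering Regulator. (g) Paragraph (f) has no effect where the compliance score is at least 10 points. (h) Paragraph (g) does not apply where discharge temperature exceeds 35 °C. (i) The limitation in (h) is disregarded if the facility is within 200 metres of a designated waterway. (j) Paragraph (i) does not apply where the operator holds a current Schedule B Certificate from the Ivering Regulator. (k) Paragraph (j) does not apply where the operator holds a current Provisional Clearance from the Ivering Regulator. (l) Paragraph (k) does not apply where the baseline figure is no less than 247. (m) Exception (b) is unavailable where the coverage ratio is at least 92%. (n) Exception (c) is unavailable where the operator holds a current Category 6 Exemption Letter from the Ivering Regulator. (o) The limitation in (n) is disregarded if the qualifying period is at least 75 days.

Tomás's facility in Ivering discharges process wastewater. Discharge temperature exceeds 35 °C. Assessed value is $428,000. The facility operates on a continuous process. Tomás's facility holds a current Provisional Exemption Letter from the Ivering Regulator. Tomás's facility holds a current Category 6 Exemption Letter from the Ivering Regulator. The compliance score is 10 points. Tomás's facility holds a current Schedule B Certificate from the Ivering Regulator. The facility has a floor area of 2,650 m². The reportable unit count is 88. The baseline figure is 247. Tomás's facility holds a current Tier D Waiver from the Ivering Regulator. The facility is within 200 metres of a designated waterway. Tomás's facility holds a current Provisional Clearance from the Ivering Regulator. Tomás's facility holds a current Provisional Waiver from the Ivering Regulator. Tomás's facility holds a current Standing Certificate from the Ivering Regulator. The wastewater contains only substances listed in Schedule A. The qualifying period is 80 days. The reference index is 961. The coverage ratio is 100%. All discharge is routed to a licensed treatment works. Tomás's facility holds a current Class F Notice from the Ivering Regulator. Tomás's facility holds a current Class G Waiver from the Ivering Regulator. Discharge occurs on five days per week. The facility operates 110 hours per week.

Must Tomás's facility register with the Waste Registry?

All of (a)'s requirements are met (a current Class F Notice is held; a current Provisional Exemption Letter is held; assessed value is $428,000, meeting the $395,500 threshold). However, paragraphs (f)–(l) must be considered: (f) is engaged — a current Tier D Waiver is held. (g) is triggered (the compliance score is 10 points, meeting the 10 points threshold), but yields to (h): (h) operates against (g): discharge temperature exceeds 35 °C. (i) operates (the facility is within 200 m of a designated waterway), but is itself disapplied by (j): (j) is triggered — a current Schedule B Certificate is held. (k) would limit (j) — a current Provisional Clearance is held — but (l) sets (k) aside: (l) operates against (k): the baseline figure is 247, meeting the 247 threshold. So (a) is unavailable.
Exception (b) does not apply: the facility's operating hours per week are 110, not under 110.
Exception (c) fails — the facility operates on a continuous process.
Exception (d) fails — discharge occurs on five days per week.
Exception (e) does not apply: the facility's floor area is 2,650 m², not under 2,650 m².
No exception displaces § 75.

Yes — Tomás's facility must register with the Waste Registry.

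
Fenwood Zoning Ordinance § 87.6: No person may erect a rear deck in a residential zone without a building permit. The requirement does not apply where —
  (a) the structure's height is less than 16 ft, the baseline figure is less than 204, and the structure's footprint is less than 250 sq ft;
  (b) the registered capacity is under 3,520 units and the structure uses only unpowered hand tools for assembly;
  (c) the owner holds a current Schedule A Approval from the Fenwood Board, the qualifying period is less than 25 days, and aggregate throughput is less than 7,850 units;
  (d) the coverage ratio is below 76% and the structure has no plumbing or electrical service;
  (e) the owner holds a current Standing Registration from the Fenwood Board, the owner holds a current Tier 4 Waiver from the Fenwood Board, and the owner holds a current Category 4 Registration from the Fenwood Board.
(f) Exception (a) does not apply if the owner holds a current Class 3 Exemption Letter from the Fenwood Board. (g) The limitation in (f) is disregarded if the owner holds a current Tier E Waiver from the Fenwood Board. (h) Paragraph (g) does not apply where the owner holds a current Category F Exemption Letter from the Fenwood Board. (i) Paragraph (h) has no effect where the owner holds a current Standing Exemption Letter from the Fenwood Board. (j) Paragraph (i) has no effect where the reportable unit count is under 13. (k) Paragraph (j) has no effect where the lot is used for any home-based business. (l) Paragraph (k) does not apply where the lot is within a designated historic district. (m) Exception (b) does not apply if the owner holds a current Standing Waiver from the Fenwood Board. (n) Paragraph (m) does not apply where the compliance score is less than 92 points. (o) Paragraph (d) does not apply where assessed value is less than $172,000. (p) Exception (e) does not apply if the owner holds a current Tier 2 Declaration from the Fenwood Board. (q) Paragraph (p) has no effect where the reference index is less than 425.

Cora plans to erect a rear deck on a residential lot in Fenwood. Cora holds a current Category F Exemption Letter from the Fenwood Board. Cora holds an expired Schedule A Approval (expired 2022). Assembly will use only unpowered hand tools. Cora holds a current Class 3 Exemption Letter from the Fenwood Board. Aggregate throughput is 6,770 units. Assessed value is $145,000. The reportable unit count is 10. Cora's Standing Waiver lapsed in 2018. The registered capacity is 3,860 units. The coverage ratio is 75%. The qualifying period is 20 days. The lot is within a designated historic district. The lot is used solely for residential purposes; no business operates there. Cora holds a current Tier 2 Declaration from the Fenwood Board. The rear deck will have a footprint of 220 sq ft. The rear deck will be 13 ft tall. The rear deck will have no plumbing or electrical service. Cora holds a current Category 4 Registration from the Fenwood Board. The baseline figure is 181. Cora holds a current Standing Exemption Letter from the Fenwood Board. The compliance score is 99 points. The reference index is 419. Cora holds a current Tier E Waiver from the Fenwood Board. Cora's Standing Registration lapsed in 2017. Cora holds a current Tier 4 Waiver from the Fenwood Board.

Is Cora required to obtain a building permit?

Exception (a)'s conditions are all satisfied: the structure's height is 13 ft, less than the 16 ft limit; the baseline figure is 181, less than the 204 limit; the structure's footprint is 220 sq ft, less than the 250 sq ft limit. But applying paragraphs (f)–(l): (f) applies — a current Class 3 Exemption Letter is held. (g) would limit (f) — a current Tier E Waiver is held — but (h) sets (g) aside: (h) operates against (g): a current Category F Exemption Letter is held. (i) is triggered (a current Standing Exemption Letter is held), but is displaced by (j): (j) operates against (i): the reportable unit count is 10, under the 13 limit. (k), which would lift (j), is inapplicable — the lot is solely residential. (a) is therefore removed.
Exception (b) fails — the registered capacity is 3,860 units, not under 3,520 units.
Exception (c) does not apply: there is no Schedule A Approval in force.
All of (d)'s requirements are met (the coverage ratio is 75%, below the 76% limit; there is no plumbing or electrical service). However, paragraph (o) must be considered: (o) applies — assessed value is $145,000, less than the $172,000 limit. (d) is therefore removed.
Exception (e) fails — there is no Standing Registration in force.
No exception displaces § 87.6.

Yes — Cora must obtain a building permit.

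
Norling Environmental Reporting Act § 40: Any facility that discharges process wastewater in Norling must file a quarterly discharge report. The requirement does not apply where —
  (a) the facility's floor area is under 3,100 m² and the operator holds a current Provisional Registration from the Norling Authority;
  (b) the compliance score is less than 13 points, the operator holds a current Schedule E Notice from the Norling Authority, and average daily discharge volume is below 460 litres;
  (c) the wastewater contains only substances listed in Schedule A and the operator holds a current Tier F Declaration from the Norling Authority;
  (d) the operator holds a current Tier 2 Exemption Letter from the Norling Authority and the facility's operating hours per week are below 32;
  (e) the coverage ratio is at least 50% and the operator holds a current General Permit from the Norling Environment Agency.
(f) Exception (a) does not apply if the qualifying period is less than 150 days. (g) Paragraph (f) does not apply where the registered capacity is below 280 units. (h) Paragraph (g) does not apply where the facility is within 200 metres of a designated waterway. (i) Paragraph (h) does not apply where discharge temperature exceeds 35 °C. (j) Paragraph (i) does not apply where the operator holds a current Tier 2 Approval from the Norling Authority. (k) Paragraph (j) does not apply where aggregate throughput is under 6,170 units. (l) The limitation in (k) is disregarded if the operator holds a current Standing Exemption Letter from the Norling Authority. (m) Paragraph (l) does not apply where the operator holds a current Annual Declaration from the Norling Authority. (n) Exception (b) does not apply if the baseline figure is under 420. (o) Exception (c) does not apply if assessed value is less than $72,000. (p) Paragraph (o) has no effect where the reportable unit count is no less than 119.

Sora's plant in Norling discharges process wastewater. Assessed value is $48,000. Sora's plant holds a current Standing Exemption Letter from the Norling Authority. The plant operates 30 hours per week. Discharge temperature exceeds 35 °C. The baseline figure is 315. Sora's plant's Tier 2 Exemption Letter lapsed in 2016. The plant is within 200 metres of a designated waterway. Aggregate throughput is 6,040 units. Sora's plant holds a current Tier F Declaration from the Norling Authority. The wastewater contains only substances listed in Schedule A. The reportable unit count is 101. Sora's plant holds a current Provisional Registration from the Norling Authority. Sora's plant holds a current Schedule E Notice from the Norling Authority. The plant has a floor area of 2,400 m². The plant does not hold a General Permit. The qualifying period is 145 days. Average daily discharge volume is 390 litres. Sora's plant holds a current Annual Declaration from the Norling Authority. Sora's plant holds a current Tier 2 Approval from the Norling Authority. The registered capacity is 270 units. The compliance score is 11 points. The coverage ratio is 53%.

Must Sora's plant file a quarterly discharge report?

No — exception (a) applies; Sora's plant is not required to file a quarterly discharge report.

Exception (a): the facility's floor area is 2,400 m², under the 3,100 m² limit; a current Provisional Registration is held — every condition holds. Considering the limiting provisions: (f) operates (the qualifying period is 145 days, less than the 150 days limit), but is itself disapplied by (g): (g) operates — the registered capacity is 270 units, below the 280 units limit. (h) would limit (g) — the plant is within 200 m of a designated waterway — but (i) sets (h) aside: (i) operates — discharge temperature exceeds 35 °C. (j) is engaged (a current Tier 2 Approval is held), but is displaced by (k): (k) operates against (j): aggregate throughput is 6,040 units, under the 6,170 units limit. (l) would limit (k) — a current Standing Exemption Letter is held — but (m) sets (l) aside: (m) operates against (l): a current Annual Declaration is held. (a) remains available.
Exception (b)'s conditions are all satisfied: the compliance score is 11 points, less than the 13 points limit; a current Schedule E Notice is held; average daily discharge volume is 390 litres, below the 460 litres limit. But: (n) is triggered — the baseline figure is 315, under the 420 limit. Exception (b) does not apply.
Exception (c)'s conditions are all satisfied: the wastewater is Schedule-A-only; a current Tier F Declaration is held. However, paragraphs (o)–(p) must be considered: (o) is triggered — assessed value is $48,000, less than the $72,000 limit. (p) does not operate here (the reportable unit count is 101, short of 119), so (o) stands. So (c) is unavailable.
Exception (d) does not apply: there is no Tier 2 Exemption Letter in force.
Exception (e) requires that the operator holds a current General Permit from the Norling Environment Agency; but no General Permit is held, so (e) is unavailable.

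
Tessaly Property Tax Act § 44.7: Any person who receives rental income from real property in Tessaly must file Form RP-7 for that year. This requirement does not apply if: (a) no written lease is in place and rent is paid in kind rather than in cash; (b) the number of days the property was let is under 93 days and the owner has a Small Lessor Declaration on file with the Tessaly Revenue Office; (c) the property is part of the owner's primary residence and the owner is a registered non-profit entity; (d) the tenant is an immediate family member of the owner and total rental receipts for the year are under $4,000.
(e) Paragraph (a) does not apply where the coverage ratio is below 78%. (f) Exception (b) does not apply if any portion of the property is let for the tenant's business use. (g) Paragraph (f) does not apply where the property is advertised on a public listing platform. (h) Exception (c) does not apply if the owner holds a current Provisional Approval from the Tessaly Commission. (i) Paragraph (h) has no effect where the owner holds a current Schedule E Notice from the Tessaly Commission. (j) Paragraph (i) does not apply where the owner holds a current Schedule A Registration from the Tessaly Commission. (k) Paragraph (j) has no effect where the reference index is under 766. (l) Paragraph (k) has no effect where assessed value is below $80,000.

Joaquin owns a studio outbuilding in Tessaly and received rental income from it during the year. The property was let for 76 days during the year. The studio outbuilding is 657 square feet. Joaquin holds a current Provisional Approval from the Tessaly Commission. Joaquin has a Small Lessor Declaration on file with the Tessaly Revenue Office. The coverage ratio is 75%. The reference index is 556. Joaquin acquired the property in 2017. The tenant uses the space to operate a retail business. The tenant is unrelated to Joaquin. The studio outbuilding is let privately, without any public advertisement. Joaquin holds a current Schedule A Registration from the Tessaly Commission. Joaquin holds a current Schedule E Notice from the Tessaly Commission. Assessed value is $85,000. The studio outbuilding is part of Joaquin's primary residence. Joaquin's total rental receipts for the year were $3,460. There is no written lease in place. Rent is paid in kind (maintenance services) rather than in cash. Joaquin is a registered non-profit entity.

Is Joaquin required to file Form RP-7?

No — exception (c) applies; Joaquin is not required to file Form RP-7.

Exception (a) is satisfied on its face — there is no written lease; rent is paid in kind. Turning to paragraph (e): (e) is engaged — the coverage ratio is 75%, below the 78% limit. (a) is therefore removed.
Exception (b) is satisfied on its face — the number of days the property was let is 76 days, under the 93 days limit; a Small Lessor Declaration is on file. Turning to paragraphs (f)–(g): (f) operates — the space is let for business use. (g) is not triggered (the property is let privately without advertisement), so (f) stands. Exception (b) does not apply.
All of (c)'s requirements are met (the studio outbuilding is part of the primary residence; Joaquin is a registered non-profit). Considering the limiting provisions: (h) would limit (c) — a current Provisional Approval is held — but (i) sets (h) aside: (i) operates against (h): a current Schedule E Notice is held. (j) would limit (i) — a current Schedule A Registration is held — but (k) sets (j) aside: (k) operates — the reference index is 556, under the 766 limit. (l), which would lift (k), is not engaged — assessed value is $85,000, not below $80,000. Exception (c) stands.
Exception (d) requires that the tenant is an immediate family member of the owner; but the tenant is unrelated to the owner, so (d) is unavailable.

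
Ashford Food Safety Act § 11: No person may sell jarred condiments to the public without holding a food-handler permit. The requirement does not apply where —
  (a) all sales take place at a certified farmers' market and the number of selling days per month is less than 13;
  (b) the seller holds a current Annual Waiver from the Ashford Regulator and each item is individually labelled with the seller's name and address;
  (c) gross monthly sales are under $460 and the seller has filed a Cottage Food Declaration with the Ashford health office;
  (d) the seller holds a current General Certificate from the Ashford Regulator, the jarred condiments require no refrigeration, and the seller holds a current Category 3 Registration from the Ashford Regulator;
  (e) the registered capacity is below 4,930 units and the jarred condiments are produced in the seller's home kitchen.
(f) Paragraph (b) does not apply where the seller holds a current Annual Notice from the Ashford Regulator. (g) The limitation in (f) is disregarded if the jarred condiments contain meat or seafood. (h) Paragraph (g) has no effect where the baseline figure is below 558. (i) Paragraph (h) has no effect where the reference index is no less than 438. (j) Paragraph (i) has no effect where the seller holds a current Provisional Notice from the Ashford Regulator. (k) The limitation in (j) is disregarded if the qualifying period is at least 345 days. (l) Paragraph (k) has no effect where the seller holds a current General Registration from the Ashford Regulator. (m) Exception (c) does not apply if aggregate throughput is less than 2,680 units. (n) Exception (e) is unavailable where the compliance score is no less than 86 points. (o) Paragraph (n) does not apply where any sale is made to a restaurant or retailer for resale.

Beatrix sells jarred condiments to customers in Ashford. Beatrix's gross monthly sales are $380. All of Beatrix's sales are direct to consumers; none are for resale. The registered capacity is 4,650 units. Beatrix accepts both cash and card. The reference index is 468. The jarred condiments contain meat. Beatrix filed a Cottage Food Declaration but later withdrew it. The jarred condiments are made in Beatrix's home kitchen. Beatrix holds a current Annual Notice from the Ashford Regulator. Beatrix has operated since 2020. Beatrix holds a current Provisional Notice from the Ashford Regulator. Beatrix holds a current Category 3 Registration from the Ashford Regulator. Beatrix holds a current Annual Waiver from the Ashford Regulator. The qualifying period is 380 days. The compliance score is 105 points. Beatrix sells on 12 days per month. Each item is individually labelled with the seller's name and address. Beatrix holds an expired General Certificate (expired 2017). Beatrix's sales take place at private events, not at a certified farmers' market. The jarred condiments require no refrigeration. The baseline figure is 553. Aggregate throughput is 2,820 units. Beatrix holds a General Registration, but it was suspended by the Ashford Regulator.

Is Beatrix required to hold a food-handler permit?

No — exception (b) applies; Beatrix is not required to hold a food-handler permit.

Exception (a) does not apply: sales are at private events, not a certified farmers' market.
Exception (b)'s conditions are all satisfied: a current Annual Waiver is held; items are individually labelled. Applying paragraphs (f)–(l): (f) would limit (b) — a current Annual Notice is held — but (g) sets (f) aside: (g) applies — the jarred condiments contain meat. (h) would limit (g) — the baseline figure is 553, below the 558 limit — but (i) sets (h) aside: (i) is triggered — the reference index is 468, meeting the 438 threshold. (j) would limit (i) — a current Provisional Notice is held — but (k) sets (j) aside: (k) operates — the qualifying period is 380 days, meeting the 345 days threshold. (l), which would lift (k), is not triggered — there is no General Registration in force. So (b) applies.
Exception (c) requires that the seller has filed a Cottage Food Declaration with the Ashford health office; but the Cottage Food Declaration was withdrawn, so (c) is unavailable.
Exception (d) does not apply: there is no General Certificate in force.
All of (e)'s requirements are met (the registered capacity is 4,650 units, below the 4,930 units limit; the jarred condiments are home-kitchen produced). But applying paragraphs (n)–(o): (n) operates against (e): the compliance score is 105 points, meeting the 86 points threshold. (o), which would lift (n), is not triggered — no sales are for resale. (e) is therefore removed.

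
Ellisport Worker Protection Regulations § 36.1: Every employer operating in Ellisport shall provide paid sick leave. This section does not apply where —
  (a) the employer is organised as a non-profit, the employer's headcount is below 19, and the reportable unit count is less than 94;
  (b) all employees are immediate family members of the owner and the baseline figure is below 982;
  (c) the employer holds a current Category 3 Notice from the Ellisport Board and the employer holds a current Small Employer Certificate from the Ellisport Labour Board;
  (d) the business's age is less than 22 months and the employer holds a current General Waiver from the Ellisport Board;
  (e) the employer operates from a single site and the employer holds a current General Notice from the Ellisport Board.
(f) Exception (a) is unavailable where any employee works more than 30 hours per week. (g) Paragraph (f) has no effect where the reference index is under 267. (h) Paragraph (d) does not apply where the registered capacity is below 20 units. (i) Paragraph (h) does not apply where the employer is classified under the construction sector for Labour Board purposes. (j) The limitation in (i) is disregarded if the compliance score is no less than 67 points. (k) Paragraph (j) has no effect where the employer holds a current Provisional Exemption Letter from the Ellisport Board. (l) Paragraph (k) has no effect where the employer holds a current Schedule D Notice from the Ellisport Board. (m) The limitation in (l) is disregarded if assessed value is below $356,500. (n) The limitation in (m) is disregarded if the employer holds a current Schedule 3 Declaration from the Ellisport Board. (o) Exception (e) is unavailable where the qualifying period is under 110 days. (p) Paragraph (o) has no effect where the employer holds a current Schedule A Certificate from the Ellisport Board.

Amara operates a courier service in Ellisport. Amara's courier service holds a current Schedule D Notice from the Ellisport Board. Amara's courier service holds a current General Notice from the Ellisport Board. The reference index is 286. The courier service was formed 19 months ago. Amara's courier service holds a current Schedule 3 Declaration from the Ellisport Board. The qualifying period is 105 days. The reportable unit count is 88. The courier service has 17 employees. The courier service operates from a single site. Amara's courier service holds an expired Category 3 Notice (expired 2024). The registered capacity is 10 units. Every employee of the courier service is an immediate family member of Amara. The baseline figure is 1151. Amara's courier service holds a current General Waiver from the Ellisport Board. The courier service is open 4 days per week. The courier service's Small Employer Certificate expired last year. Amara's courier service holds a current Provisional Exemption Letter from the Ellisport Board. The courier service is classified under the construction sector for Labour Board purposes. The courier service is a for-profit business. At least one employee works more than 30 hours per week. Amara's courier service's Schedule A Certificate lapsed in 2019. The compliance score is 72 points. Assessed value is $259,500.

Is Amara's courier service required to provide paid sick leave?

Exception (a) fails — the employer is for-profit.
Exception (b) does not apply: the baseline figure is 1,151, not below 982.
Exception (c) does not apply: there is no Category 3 Notice in force.
All of (d)'s requirements are met (the business's age is 19 months, less than the 22 months limit; a current General Waiver is held). However, paragraphs (h)–(n) must be considered: (h) operates against (d): the registered capacity is 10 units, below the 20 units limit. (i) would limit (h) — the courier service is classified under the construction sector — but (j) sets (i) aside: (j) operates against (i): the compliance score is 72 points, meeting the 67 points threshold. (k) is triggered (a current Provisional Exemption Letter is held), but is set aside by (l): (l) operates — a current Schedule D Notice is held. (m) would limit (l) — assessed value is $259,500, below the $356,500 limit — but (n) sets (m) aside: (n) operates — a current Schedule 3 Declaration is held. Exception (d) does not apply.
All of (e)'s requirements are met (the employer operates from a single site; a current General Notice is held). Turning to paragraphs (o)–(p): (o) operates against (e): the qualifying period is 105 days, under the 110 days limit. (p), which would lift (o), is not engaged — there is no Schedule A Certificate in force. So (e) is unavailable.
No exception applies. The general rule governs.

Yes — Amara's courier service must provide paid sick leave.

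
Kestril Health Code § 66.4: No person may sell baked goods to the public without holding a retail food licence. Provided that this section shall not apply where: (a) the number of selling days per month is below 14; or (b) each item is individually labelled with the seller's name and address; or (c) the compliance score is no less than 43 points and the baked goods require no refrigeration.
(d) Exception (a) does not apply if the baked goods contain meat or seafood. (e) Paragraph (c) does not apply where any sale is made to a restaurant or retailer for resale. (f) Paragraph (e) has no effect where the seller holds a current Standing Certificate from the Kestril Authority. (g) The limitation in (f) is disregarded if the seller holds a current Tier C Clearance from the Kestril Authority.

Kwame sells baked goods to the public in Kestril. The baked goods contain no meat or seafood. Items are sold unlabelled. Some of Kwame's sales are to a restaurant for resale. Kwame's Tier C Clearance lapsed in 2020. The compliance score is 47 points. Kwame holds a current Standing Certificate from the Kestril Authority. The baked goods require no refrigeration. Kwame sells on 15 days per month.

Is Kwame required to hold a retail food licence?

No — exception (c) applies; Kwame is not required to hold a retail food licence.

Exception (a) fails — the number of selling days per month is 15, not below 14.
Exception (b) fails — items are sold unlabelled.
Exception (c): the compliance score is 47 points, meeting the 43 points threshold; the baked goods are shelf-stable — every condition holds. Applying paragraphs (e)–(g): (e) would limit (c) — some sales are to a restaurant for resale — but (f) sets (e) aside: (f) is engaged — a current Standing Certificate is held. (g) is not triggered (the Tier C Clearance is not current), so (f) stands. Exception (c) stands.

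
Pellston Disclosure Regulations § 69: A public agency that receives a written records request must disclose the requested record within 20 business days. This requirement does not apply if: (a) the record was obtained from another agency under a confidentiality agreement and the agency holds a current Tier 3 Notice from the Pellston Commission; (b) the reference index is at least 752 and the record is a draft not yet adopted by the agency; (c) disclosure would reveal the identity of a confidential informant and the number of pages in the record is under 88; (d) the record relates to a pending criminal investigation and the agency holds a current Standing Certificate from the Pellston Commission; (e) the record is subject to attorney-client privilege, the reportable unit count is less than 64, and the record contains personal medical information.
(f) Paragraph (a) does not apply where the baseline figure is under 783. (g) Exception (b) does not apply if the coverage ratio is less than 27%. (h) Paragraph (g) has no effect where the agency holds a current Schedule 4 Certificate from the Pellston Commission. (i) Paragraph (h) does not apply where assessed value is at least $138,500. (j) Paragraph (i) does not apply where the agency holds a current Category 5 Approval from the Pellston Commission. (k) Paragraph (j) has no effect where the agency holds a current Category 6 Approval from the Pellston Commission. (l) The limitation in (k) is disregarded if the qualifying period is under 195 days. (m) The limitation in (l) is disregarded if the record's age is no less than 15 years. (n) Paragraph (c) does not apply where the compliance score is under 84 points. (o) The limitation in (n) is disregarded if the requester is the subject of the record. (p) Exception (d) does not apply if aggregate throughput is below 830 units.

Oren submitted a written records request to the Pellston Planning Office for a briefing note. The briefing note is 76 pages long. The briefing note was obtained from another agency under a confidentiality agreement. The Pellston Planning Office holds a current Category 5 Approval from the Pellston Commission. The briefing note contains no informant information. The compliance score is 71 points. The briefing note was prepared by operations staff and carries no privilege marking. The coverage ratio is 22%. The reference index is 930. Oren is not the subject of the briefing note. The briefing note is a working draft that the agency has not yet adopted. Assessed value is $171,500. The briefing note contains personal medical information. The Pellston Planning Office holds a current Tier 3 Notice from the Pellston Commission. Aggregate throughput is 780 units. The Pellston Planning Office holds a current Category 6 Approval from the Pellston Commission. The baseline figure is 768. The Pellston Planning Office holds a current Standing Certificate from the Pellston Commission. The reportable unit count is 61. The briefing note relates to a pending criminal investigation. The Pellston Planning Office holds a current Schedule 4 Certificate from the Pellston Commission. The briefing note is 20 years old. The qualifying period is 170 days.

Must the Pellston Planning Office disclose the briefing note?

All of (a)'s requirements are met (the briefing note was obtained under a confidentiality agreement; a current Tier 3 Notice is held). Turning to paragraph (f): (f) operates against (a): the baseline figure is 768, under the 783 limit. Exception (a) does not apply.
Exception (b)'s conditions are all satisfied: the reference index is 930, meeting the 752 threshold; the briefing note is an unadopted draft. Turning to paragraphs (g)–(m): (g) operates — the coverage ratio is 22%, less than the 27% limit. (h) would limit (g) — a current Schedule 4 Certificate is held — but (i) sets (h) aside: (i) operates against (h): assessed value is $171,500, meeting the $138,500 threshold. (j) applies (a current Category 5 Approval is held), but is overridden by (k): (k) is triggered — a current Category 6 Approval is held. (l) would limit (k) — the qualifying period is 170 days, under the 195 days limit — but (m) sets (l) aside: (m) operates against (l): the record's age is 20 years, meeting the 15 years threshold. (b) is therefore removed.
Exception (c) fails — the briefing note contains no informant information.
Exception (d): the briefing note relates to a pending investigation; a current Standing Certificate is held — every condition holds. Turning to paragraph (p): (p) is triggered — aggregate throughput is 780 units, below the 830 units limit. (d) is therefore removed.
Exception (e) does not apply: the briefing note carries no privilege marking.
No exception is made out. the Pellston Planning Office falls within the general rule.

Yes — the Pellston Planning Office must disclose the briefing note.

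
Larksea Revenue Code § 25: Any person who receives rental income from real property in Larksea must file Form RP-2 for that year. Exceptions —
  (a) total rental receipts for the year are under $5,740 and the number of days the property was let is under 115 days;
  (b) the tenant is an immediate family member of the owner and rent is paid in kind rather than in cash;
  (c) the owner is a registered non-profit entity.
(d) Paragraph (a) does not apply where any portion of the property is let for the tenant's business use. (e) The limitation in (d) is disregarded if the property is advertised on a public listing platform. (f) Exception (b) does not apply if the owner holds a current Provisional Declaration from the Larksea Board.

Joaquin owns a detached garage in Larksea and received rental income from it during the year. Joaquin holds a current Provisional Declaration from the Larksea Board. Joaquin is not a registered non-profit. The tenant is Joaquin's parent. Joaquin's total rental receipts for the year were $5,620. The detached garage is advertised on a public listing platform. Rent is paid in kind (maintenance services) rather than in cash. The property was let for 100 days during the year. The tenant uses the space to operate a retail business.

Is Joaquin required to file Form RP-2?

No — exception (a) applies; Joaquin is not required to file Form RP-2.

Exception (a): total rental receipts for the year are $5,620, under the $5,740 limit; the number of days the property was let is 100 days, under the 115 days limit — every condition holds. Considering the limiting provisions: (d) applies (the space is let for business use), but yields to (e): (e) is engaged — the property is publicly advertised. (a) remains available.
Exception (b) is satisfied on its face — the tenant is an immediate family member; rent is paid in kind. But applying paragraph (f): (f) is triggered — a current Provisional Declaration is held. Exception (b) does not apply.
Exception (c) requires that the owner is a registered non-profit entity; but Joaquin is not a registered non-profit, so (c) is unavailable.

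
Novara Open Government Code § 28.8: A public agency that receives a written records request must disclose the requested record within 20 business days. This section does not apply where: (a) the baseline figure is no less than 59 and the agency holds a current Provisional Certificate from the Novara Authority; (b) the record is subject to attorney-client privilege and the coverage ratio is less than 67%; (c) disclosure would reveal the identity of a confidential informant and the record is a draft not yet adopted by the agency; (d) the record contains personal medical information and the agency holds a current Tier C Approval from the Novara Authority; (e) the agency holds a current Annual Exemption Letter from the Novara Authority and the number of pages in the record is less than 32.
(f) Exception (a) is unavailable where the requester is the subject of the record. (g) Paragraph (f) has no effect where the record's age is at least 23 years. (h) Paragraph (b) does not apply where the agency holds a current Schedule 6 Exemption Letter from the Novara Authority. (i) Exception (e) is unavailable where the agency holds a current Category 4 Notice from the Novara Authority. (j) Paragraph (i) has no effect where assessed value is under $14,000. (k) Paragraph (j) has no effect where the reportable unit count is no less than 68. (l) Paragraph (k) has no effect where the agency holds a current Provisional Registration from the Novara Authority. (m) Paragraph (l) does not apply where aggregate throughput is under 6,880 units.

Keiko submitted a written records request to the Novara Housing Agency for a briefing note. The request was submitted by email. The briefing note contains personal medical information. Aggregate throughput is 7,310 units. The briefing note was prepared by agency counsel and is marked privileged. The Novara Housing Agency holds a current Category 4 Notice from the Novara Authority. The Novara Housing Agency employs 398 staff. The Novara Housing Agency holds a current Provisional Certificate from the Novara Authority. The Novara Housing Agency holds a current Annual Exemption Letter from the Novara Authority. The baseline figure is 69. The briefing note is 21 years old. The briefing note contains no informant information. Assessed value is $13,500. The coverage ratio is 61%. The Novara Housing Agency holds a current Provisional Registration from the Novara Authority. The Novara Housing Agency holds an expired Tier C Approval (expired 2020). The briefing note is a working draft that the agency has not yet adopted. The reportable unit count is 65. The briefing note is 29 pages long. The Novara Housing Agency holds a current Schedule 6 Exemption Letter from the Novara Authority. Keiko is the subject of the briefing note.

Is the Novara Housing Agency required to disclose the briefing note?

Exception (a): the baseline figure is 69, meeting the 59 threshold; a current Provisional Certificate is held — every condition holds. But applying paragraphs (f)–(g): (f) applies — Keiko is the subject of the briefing note. (g) is inapplicable (the record's age is 21 years, short of 23 years), so (f) stands. (a) is therefore removed.
Exception (b) is satisfied on its face — the briefing note is privileged; the coverage ratio is 61%, less than the 67% limit. Turning to paragraph (h): (h) is engaged — a current Schedule 6 Exemption Letter is held. So (b) is unavailable.
Exception (c) does not apply: the briefing note contains no informant information.
Exception (d) does not apply: the Tier C Approval is not current.
All of (e)'s requirements are met (a current Annual Exemption Letter is held; the number of pages in the record is 29, less than the 32 limit). As to paragraphs (i)–(m): (i) is engaged (a current Category 4 Notice is held), but is displaced by (j): (j) operates against (i): assessed value is $13,500, under the $14,000 limit. (k) is inapplicable (the reportable unit count is 65, short of 68), so (j) stands. (e) remains available.

No — exception (e) applies; the Novara Housing Agency is not required to disclose the briefing note.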